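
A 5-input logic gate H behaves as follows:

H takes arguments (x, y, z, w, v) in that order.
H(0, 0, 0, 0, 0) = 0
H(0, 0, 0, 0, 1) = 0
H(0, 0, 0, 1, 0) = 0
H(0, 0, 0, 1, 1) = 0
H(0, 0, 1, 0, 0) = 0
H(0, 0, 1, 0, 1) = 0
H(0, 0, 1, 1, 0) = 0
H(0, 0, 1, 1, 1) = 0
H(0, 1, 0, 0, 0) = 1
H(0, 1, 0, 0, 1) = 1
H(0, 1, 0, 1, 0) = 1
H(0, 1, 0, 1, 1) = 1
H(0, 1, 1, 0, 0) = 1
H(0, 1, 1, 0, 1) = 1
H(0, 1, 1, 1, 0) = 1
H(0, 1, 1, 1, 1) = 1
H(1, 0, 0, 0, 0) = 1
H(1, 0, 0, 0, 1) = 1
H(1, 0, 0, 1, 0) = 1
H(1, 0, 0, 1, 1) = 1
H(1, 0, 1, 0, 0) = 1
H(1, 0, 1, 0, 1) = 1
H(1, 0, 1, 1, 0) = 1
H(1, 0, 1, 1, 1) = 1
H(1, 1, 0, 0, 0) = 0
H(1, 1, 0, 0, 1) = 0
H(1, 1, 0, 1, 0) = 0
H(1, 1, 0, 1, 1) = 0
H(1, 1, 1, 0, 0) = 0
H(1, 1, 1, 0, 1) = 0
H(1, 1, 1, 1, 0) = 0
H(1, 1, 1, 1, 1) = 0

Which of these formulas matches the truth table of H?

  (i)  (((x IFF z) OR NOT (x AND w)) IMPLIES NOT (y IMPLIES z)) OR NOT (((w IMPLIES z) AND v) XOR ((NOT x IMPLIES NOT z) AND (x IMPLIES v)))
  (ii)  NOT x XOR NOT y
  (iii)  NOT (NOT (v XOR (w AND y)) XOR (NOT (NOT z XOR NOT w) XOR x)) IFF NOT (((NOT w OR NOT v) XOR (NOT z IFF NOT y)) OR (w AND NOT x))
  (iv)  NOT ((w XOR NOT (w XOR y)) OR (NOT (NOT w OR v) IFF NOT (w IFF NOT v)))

(i) disagrees with H on (0,0,0,0,1) (formula → 1, table → 0); rule it out.
(iii) disagrees with H on (0,0,0,0,0) (formula → 1, table → 0); rule it out.
(iv) disagrees with H on (0,1,0,0,1) (formula → 0, table → 1); rule it out.
That leaves (ii). Evaluating it on every row reproduces the table of H exactly.

ii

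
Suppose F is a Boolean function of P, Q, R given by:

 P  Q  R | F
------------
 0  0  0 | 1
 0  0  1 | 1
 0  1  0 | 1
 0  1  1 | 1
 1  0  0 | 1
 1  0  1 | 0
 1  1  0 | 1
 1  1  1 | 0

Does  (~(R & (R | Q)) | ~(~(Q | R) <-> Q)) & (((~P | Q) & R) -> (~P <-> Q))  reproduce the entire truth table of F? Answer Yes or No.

Evaluate (~(R & (R | Q)) | ~(~(Q | R) <-> Q)) & (((~P | Q) & R) -> (~P <-> Q)) on each row and compare to F:
  P=0, Q=0, R=0: formula gives 1, F = 1 ✓
  P=0, Q=0, R=1: formula gives 0, but F = 1 ✗
Row (0,0,1) is a counterexample, so the formula is not equivalent to F.

No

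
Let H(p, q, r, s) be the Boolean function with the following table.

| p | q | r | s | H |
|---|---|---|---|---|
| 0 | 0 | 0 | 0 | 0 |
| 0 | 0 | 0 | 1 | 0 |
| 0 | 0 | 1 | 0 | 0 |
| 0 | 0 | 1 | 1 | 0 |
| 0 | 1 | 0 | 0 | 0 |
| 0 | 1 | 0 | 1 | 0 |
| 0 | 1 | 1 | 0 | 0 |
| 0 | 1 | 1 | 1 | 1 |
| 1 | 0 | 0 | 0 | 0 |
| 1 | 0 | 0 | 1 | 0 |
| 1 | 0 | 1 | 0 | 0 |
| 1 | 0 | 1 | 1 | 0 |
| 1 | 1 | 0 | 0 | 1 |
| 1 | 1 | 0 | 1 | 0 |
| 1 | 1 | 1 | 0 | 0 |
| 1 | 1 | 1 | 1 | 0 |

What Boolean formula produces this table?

H(p, q, r, s) = (((not p and q) and r) and s) or (((p and q) and not r) and not s)

Collect the rows where H=1 — (0,1,1,1), (1,1,0,0) — and write one minterm per row: ¬p·q·r·s, p·q·¬r·¬s. Their union (logical OR) reproduces the table exactly.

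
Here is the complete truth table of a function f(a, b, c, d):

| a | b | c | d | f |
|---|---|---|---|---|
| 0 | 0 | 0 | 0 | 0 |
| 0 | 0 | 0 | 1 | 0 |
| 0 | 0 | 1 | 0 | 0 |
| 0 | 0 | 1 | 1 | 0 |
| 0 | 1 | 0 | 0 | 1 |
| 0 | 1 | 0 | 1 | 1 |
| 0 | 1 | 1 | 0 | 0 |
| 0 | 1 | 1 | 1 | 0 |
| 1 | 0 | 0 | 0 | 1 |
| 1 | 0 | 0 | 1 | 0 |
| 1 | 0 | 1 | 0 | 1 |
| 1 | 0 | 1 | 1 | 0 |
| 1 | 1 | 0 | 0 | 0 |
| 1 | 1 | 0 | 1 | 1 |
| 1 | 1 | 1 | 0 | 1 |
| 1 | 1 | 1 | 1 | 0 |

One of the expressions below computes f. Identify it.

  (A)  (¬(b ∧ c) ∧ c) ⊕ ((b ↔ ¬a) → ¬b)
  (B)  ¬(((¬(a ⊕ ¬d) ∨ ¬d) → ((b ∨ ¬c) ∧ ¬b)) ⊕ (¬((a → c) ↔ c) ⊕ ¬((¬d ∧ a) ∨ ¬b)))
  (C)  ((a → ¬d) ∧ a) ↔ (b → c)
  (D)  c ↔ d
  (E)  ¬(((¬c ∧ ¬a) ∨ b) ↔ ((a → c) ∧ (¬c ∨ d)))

(A) disagrees with f on (0,0,0,0) (formula → 1, table → 0); rule it out.
(B) disagrees with f on (0,0,0,0) (formula → 1, table → 0); rule it out.
(D) disagrees with f on (0,0,0,0) (formula → 1, table → 0); rule it out.
(E) disagrees with f on (0,0,1,1) (formula → 1, table → 0); rule it out.
Only (C) survives; checking it on all 16 rows confirms it matches f.

C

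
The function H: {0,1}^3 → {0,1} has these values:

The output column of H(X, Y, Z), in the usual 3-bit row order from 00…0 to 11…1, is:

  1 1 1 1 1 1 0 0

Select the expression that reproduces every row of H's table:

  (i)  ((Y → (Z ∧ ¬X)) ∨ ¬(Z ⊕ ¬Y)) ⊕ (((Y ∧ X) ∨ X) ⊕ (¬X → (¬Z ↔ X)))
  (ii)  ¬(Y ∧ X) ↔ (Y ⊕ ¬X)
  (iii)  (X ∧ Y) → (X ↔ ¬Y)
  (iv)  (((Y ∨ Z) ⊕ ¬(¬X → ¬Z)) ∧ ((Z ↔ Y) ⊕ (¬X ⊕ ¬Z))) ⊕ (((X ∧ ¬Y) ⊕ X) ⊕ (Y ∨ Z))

iii

(i) fails at (0,0,1): the formula yields 0, H is 1.
(ii) fails at (0,1,0): the formula yields 0, H is 1.
(iv) fails at (0,0,0): the formula yields 0, H is 1.
(iii) is the remaining candidate, and it agrees with H on all 8 inputs.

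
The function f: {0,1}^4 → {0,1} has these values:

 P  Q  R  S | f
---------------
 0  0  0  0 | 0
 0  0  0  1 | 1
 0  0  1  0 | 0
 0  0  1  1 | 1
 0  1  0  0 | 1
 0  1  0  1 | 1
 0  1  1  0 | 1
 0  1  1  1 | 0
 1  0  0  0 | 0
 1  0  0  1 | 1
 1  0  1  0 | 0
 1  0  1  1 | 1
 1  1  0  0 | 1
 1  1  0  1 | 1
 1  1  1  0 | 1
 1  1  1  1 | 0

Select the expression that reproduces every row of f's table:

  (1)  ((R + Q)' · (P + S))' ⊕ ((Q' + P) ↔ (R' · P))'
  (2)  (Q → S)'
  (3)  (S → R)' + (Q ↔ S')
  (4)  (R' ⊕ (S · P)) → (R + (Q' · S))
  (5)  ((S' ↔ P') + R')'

3

(1) disagrees with f on (0,0,1,1) (formula → 0, table → 1); rule it out.
(2) disagrees with f on (0,0,0,1) (formula → 0, table → 1); rule it out.
(4) disagrees with f on (0,0,1,0) (formula → 1, table → 0); rule it out.
(5) disagrees with f on (0,0,0,1) (formula → 0, table → 1); rule it out.
Only (3) survives; checking it on all 16 rows confirms it matches f.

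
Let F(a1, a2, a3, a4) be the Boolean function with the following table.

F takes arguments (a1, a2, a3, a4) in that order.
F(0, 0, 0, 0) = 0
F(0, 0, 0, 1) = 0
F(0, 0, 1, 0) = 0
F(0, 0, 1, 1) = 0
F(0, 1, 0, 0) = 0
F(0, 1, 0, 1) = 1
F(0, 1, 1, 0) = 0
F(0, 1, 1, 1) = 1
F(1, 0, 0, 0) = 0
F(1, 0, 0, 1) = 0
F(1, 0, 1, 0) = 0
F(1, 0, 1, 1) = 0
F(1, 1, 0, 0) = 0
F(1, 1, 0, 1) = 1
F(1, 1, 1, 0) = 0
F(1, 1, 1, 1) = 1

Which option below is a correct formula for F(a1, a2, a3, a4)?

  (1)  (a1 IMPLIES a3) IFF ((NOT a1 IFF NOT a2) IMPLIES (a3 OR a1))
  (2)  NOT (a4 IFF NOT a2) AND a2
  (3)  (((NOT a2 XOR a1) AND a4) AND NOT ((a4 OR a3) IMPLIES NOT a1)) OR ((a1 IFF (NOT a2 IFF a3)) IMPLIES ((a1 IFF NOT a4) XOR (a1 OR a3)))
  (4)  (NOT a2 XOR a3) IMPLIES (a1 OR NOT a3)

2

(1) fails at (0,0,1,0): the formula yields 1, F is 0.
(3) fails at (0,0,0,1): the formula yields 1, F is 0.
(4) fails at (0,0,0,0): the formula yields 1, F is 0.
That leaves (2). Evaluating it on every row reproduces the table of F exactly.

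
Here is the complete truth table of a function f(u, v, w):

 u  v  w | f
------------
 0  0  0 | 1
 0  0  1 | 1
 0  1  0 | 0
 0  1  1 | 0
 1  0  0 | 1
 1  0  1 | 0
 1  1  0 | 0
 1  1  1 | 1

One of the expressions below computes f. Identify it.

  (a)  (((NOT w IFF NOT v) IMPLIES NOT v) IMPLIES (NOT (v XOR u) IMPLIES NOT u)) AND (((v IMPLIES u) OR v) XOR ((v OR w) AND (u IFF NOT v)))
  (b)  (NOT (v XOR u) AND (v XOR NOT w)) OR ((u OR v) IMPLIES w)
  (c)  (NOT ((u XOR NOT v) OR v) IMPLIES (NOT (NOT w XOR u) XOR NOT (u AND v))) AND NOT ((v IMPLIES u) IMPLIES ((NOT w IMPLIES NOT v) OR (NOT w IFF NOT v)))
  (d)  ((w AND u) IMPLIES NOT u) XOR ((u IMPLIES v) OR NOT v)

(b): at (0,1,1) it gives 1, but f = 0 — eliminated.
(c): at (0,0,0) it gives 0, but f = 1 — eliminated.
(d): at (0,0,0) it gives 0, but f = 1 — eliminated.
(a) is the remaining candidate, and it agrees with f on all 8 inputs.

a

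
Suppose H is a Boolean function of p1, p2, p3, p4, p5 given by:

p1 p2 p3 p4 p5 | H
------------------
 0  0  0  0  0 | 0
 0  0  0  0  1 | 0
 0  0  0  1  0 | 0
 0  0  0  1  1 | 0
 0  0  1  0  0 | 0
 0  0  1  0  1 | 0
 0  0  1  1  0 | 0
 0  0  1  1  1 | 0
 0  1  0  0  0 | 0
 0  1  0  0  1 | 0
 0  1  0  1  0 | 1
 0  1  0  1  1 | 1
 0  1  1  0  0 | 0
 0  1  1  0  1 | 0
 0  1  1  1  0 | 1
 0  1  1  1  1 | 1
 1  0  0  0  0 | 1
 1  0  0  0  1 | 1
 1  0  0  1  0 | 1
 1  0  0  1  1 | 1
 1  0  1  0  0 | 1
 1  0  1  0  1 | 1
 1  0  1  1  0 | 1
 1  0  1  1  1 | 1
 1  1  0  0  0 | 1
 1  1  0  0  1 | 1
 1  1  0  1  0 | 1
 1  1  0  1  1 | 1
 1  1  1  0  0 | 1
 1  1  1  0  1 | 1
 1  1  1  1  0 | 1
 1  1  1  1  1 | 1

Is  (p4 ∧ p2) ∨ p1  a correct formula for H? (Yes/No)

Yes

Evaluate (p4 ∧ p2) ∨ p1 on each row and compare to H:
  p1=0, p2=0, p3=0, p4=0, p5=0: formula gives 0, H = 0 ✓
  p1=0, p2=0, p3=0, p4=0, p5=1: formula gives 0, H = 0 ✓
  p1=0, p2=0, p3=0, p4=1, p5=0: formula gives 0, H = 0 ✓
  p1=0, p2=0, p3=0, p4=1, p5=1: formula gives 0, H = 0 ✓
  …and likewise for the remaining 28 rows.
Every row agrees, so the formula is equivalent.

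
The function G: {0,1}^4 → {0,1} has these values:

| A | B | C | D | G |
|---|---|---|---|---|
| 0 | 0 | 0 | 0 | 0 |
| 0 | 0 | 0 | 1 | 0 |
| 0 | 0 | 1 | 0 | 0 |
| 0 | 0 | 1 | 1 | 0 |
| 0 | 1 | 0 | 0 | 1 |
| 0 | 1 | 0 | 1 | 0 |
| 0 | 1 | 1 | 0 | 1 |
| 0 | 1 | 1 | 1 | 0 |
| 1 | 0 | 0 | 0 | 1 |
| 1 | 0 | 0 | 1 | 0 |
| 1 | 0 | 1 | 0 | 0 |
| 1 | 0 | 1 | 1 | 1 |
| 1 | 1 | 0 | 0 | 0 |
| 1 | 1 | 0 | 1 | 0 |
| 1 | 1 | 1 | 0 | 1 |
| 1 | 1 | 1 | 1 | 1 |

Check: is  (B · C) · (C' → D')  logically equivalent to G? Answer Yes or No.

Test each input against both G and the formula:
  A=0, B=0, C=0, D=0: formula gives 0, G = 0 ✓
  A=0, B=0, C=0, D=1: formula gives 0, G = 0 ✓
  A=0, B=0, C=1, D=0: formula gives 0, G = 0 ✓
  A=0, B=0, C=1, D=1: formula gives 0, G = 0 ✓
  A=0, B=1, C=0, D=0: formula gives 0, but G = 1 ✗
A single disagreement suffices: at (0,1,0,0) they differ, so the formula does not compute G.

No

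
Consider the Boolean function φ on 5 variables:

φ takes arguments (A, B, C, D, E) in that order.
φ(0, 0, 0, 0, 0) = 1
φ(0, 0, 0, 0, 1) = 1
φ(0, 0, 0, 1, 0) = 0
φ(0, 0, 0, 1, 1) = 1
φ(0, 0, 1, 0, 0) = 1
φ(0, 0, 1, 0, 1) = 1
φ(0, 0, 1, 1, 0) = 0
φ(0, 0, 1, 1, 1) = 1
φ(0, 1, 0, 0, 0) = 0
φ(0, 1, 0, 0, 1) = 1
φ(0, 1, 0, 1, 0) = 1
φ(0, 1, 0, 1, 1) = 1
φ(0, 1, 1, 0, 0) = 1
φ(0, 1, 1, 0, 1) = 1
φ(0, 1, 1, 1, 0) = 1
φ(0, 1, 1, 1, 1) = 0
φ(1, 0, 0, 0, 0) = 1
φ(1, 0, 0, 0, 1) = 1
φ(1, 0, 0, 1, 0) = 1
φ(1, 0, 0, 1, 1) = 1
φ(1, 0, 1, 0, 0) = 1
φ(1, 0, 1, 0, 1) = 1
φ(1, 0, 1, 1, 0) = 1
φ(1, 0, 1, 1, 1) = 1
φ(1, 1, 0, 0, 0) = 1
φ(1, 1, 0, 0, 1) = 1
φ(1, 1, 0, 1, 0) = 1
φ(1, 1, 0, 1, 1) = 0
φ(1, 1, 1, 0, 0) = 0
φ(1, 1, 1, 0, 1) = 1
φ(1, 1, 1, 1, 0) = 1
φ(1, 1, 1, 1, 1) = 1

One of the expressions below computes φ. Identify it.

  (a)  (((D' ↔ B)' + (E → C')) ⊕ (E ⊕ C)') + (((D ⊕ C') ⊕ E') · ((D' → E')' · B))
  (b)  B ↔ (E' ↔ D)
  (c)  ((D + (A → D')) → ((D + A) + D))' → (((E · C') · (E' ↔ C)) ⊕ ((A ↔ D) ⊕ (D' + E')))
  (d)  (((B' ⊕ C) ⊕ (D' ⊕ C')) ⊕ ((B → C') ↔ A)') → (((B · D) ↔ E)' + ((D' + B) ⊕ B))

d

(a) fails at (0,0,0,0,0): the formula yields 0, φ is 1.
(b) fails at (0,0,0,0,1): the formula yields 0, φ is 1.
(c) fails at (0,0,0,0,0): the formula yields 0, φ is 1.
Only (d) survives; checking it on all 32 rows confirms it matches φ.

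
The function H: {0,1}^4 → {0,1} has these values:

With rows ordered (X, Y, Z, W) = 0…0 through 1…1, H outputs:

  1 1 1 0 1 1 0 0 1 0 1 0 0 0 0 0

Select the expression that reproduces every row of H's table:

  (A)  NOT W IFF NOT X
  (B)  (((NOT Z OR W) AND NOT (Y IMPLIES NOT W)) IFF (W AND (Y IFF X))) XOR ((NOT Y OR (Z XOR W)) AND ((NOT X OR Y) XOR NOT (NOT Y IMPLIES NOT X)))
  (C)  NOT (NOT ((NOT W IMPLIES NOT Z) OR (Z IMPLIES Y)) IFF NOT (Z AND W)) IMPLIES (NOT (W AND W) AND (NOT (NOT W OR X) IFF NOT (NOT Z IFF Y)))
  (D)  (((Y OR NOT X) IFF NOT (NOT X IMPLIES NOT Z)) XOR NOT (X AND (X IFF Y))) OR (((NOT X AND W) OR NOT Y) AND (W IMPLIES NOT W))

(A) fails at (0,0,0,1): the formula yields 0, H is 1.
(B) fails at (0,0,0,0): the formula yields 0, H is 1.
(C) fails at (0,0,0,0): the formula yields 0, H is 1.
That leaves (D). Evaluating it on every row reproduces the table of H exactly.

D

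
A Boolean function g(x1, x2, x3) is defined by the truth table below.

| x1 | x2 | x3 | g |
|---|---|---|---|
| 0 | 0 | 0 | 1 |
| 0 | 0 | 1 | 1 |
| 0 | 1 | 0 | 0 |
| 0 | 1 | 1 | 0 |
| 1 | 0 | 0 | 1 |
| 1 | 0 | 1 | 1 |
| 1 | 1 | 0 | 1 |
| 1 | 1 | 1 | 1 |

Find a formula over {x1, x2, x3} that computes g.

g(x1, x2, x3) = ~(((~x1 & x2) & ~x3) | ((~x1 & x2) & x3))

g is 0 on only 2 rows — (0,1,0), (0,1,1). Writing each as a minterm (¬x1·x2·¬x3, ¬x1·x2·x3) and OR-ing them characterizes exactly where g=0, so g is the negation of that disjunction.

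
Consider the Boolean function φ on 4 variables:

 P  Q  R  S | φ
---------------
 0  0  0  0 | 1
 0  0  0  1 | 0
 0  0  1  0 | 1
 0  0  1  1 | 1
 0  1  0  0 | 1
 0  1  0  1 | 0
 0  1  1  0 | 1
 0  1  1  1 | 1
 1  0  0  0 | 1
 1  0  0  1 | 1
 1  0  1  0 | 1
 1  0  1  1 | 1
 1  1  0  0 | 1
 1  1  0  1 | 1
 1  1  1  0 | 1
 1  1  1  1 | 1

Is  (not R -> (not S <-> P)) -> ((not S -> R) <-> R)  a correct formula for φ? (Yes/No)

Yes

Check the formula against φ row by row:
  P=0, Q=0, R=0, S=0: formula gives 1, φ = 1 ✓
  P=0, Q=0, R=0, S=1: formula gives 0, φ = 0 ✓
  P=0, Q=0, R=1, S=0: formula gives 1, φ = 1 ✓
  P=0, Q=0, R=1, S=1: formula gives 1, φ = 1 ✓
  … (the remaining 12 rows also agree.)
All 16 rows match — the expression computes φ exactly.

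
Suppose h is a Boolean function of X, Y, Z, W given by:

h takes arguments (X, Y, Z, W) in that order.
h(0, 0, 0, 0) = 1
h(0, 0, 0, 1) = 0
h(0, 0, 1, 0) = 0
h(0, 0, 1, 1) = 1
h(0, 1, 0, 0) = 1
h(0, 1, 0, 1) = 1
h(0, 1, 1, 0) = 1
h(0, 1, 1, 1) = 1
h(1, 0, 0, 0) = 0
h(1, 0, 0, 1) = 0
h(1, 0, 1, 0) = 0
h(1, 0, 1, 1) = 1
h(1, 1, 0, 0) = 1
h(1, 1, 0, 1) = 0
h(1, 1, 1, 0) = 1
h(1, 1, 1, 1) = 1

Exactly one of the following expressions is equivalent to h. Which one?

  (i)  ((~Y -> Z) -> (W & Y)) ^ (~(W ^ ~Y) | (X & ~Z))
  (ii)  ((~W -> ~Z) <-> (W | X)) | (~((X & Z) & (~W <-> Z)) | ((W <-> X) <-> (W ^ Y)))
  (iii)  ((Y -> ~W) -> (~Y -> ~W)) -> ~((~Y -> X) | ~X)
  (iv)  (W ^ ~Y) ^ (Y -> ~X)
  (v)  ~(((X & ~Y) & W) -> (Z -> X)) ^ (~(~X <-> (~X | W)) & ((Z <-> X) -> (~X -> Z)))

i

(ii) fails at (0,0,0,1): the formula yields 1, h is 0.
(iii) fails at (0,0,0,0): the formula yields 0, h is 1.
(iv) fails at (0,0,0,0): the formula yields 0, h is 1.
(v) fails at (0,0,0,0): the formula yields 0, h is 1.
(i) is the remaining candidate, and it agrees with h on all 16 inputs.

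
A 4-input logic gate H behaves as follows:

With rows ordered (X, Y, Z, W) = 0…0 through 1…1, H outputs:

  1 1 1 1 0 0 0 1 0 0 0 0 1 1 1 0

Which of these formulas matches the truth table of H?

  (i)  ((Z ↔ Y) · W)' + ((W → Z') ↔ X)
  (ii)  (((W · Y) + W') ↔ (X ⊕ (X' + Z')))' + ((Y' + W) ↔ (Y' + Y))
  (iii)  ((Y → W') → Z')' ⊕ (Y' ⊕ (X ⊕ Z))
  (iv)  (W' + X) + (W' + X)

(i): at (0,0,0,1) it gives 0, but H = 1 — eliminated.
(ii): at (0,1,0,1) it gives 1, but H = 0 — eliminated.
(iv): at (0,0,0,1) it gives 0, but H = 1 — eliminated.
Only (iii) survives; checking it on all 16 rows confirms it matches H.

iii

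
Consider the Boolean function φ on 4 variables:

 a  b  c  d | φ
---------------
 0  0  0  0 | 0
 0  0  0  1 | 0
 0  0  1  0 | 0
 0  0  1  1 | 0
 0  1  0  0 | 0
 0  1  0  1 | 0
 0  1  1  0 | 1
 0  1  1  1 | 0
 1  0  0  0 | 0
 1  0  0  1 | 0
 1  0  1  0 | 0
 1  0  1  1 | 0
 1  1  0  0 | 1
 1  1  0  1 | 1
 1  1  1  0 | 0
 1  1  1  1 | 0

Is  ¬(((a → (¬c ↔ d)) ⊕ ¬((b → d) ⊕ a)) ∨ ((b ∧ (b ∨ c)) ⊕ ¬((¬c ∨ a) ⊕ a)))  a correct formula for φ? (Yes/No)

Yes

Check the formula against φ row by row:
  a=0, b=0, c=0, d=0: formula gives 0, φ = 0 ✓
  a=0, b=0, c=0, d=1: formula gives 0, φ = 0 ✓
  a=0, b=0, c=1, d=0: formula gives 0, φ = 0 ✓
  a=0, b=0, c=1, d=1: formula gives 0, φ = 0 ✓
  …and likewise for the remaining 12 rows.
No disagreement on any input; they are logically equivalent.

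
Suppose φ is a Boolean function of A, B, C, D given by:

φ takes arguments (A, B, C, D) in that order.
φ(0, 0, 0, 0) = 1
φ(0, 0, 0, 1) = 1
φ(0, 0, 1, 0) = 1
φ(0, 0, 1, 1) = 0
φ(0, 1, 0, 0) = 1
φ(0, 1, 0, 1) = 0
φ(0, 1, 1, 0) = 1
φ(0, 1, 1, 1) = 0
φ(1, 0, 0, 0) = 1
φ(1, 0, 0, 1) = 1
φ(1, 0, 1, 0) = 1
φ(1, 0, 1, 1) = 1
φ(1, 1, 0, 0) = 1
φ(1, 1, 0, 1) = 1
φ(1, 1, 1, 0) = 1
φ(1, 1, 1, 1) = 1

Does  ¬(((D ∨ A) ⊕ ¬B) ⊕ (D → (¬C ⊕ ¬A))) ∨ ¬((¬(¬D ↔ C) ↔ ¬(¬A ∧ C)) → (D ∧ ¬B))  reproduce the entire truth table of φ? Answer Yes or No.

No

Check the formula against φ row by row:
  A=0, B=0, C=0, D=0: formula gives 1, φ = 1 ✓
  A=0, B=0, C=0, D=1: formula gives 1, φ = 1 ✓
  A=0, B=0, C=1, D=0: formula gives 1, φ = 1 ✓
  A=0, B=0, C=1, D=1: formula gives 0, φ = 0 ✓
  …
  A=0, B=1, C=1, D=1: formula gives 1, but φ = 0 ✗
Row (0,1,1,1) is a counterexample, so the formula is not equivalent to φ.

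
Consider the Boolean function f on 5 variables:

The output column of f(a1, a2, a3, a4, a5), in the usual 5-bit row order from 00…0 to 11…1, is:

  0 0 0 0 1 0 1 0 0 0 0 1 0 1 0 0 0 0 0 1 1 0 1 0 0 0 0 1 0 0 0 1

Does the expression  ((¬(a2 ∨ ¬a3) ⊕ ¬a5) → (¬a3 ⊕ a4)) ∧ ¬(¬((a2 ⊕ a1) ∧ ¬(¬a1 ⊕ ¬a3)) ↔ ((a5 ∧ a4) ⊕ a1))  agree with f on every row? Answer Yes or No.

No

Check the formula against f row by row:
  a1=0, a2=0, a3=0, a4=0, a5=0: formula gives 1, but f = 0 ✗
Row (0,0,0,0,0) is a counterexample, so the formula is not equivalent to f.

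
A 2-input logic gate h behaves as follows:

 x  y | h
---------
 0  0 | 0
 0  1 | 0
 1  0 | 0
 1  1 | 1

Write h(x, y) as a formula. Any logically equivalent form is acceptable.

h(x, y) = x ∧ y

The output is 1 only when every input is 1 — the AND of all inputs.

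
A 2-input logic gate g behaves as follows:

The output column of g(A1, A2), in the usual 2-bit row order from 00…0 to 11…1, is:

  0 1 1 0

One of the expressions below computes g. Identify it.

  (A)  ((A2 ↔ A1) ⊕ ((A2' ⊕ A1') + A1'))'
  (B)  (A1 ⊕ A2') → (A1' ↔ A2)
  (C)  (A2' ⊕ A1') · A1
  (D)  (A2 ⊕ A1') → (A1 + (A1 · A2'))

(A) fails at (0,0): the formula yields 1, g is 0.
(C) fails at (0,1): the formula yields 0, g is 1.
(D) fails at (1,1): the formula yields 1, g is 0.
(B) is the remaining candidate, and it agrees with g on all 4 inputs.

B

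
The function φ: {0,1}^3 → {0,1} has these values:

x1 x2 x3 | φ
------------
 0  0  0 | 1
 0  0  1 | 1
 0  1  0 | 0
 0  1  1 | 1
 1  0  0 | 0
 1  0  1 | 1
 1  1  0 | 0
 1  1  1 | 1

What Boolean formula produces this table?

φ(x1, x2, x3) = NOT ((((NOT x1 AND x2) AND NOT x3) OR ((x1 AND NOT x2) AND NOT x3)) OR ((x1 AND x2) AND NOT x3))

The 0-rows are (0,1,0), (1,0,0), (1,1,0). Take each as a conjunction (¬x1·x2·¬x3, x1·¬x2·¬x3, x1·x2·¬x3), form their disjunction, and complement — that gives a formula that is 1 everywhere φ is.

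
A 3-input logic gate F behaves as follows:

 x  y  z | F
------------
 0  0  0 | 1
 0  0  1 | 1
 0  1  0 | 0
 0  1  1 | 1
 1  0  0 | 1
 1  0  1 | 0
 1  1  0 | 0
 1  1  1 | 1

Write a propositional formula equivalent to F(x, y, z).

The 0-rows are (0,1,0), (1,0,1), (1,1,0). Take each as a conjunction (¬x·y·¬z, x·¬y·z, x·y·¬z), form their disjunction, and complement — that gives a formula that is 1 everywhere F is.

F(x, y, z) = ¬((((¬x ∧ y) ∧ ¬z) ∨ ((x ∧ ¬y) ∧ z)) ∨ ((x ∧ y) ∧ ¬z))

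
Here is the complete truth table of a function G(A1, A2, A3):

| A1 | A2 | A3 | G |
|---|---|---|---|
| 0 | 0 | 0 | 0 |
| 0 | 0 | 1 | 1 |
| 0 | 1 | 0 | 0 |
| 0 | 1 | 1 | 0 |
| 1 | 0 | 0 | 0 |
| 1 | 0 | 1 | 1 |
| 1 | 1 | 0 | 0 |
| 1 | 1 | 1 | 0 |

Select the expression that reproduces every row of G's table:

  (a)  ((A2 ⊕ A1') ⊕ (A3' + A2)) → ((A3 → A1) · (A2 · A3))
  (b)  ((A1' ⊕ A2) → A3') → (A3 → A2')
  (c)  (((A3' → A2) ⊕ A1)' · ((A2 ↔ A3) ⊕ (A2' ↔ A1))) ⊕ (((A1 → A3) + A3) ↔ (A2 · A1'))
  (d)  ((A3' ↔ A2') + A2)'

(a) disagrees with G on (0,0,0) (formula → 1, table → 0); rule it out.
(b) disagrees with G on (0,0,0) (formula → 1, table → 0); rule it out.
(c) disagrees with G on (0,0,0) (formula → 1, table → 0); rule it out.
That leaves (d). Evaluating it on every row reproduces the table of G exactly.

d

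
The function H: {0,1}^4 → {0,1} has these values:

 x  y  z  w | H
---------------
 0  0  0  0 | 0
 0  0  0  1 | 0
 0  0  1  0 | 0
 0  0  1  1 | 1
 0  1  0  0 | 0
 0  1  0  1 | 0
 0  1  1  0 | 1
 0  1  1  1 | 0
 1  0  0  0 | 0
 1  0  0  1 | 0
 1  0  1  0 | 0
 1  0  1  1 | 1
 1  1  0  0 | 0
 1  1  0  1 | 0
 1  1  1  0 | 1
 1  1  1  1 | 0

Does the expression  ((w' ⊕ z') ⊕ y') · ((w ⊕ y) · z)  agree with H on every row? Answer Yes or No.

Yes

Test each input against both H and the formula:
  x=0, y=0, z=0, w=0: formula gives 0, H = 0 ✓
  x=0, y=0, z=0, w=1: formula gives 0, H = 0 ✓
  x=0, y=0, z=1, w=0: formula gives 0, H = 0 ✓
  x=0, y=0, z=1, w=1: formula gives 1, H = 1 ✓
  …and likewise for the remaining 12 rows.
All 16 rows match — the expression computes H exactly.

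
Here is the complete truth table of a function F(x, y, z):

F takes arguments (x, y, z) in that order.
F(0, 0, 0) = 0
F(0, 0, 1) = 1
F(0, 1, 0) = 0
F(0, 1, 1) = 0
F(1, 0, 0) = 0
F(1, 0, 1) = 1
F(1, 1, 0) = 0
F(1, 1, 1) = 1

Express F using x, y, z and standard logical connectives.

F(x, y, z) = (((x' · y') · z) + ((x · y') · z)) + ((x · y) · z)

The 1-rows are (0,0,1), (1,0,1), (1,1,1). Each contributes one minterm — ¬x·¬y·z; x·¬y·z; x·y·z — and their disjunction is a sum-of-products form of F.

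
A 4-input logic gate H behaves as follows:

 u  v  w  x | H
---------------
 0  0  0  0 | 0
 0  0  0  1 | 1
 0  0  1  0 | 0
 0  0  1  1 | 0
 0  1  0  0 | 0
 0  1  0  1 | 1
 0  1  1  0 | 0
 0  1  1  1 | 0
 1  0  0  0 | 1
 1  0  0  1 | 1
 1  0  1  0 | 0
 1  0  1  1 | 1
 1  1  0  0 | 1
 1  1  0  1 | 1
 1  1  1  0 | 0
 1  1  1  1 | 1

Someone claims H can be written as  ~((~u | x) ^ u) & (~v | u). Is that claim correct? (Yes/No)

Check the formula against H row by row:
  u=0, v=0, w=0, x=0: formula gives 0, H = 0 ✓
  u=0, v=0, w=0, x=1: formula gives 0, but H = 1 ✗
Since they disagree at (0,0,0,1), the expression is not a correct formula for H.

No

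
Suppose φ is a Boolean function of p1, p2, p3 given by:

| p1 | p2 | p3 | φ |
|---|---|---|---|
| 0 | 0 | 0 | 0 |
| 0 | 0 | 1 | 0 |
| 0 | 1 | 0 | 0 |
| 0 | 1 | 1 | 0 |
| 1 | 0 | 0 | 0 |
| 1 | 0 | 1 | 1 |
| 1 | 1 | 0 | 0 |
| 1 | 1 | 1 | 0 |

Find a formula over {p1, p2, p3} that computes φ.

φ(p1, p2, p3) = (p1 AND NOT p2) AND p3

φ is 1 on exactly one input, (1,0,1), whose minterm is p1·¬p2·p3. So φ is just that conjunction.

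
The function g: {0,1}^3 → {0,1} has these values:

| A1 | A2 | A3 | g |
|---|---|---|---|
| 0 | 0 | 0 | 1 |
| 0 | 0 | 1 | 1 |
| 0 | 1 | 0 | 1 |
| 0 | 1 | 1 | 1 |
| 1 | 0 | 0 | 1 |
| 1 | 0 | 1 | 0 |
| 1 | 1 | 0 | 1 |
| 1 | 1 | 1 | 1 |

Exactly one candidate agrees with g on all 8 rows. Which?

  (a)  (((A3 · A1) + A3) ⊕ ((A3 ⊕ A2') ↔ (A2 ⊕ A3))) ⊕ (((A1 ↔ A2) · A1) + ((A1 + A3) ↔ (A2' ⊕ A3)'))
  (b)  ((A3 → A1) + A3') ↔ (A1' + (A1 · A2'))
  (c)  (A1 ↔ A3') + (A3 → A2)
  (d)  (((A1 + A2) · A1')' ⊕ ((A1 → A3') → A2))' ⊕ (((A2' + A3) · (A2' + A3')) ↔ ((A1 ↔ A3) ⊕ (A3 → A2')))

c

(a) fails at (0,0,1): the formula yields 0, g is 1.
(b) fails at (0,0,1): the formula yields 0, g is 1.
(d) fails at (0,0,0): the formula yields 0, g is 1.
(c) is the remaining candidate, and it agrees with g on all 8 inputs.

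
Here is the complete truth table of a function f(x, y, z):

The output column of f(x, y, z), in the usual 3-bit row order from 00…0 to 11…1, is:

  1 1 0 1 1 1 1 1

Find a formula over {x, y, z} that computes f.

f(x, y, z) = NOT ((NOT x AND y) AND NOT z)

f is 0 on exactly one input, (0,1,0), whose minterm is ¬x·y·¬z. So f is the negation of that single conjunction.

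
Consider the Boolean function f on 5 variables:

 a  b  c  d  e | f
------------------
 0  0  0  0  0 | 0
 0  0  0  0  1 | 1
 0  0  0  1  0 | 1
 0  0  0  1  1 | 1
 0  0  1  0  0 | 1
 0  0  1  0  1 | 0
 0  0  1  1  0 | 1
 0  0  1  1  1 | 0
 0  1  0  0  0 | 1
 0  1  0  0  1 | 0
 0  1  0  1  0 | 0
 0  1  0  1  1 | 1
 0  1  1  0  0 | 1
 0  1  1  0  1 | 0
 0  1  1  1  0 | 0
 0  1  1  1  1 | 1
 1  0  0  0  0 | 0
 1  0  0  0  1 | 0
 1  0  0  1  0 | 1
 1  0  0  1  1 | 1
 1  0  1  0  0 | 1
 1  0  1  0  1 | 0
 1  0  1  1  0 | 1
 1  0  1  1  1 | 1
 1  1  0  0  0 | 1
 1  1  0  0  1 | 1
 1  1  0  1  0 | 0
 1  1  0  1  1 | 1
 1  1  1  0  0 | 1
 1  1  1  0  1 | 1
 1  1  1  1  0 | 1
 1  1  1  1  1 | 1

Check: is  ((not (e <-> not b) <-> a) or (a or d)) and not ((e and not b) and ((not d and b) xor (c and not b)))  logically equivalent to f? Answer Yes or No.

Check the formula against f row by row:
  a=0, b=0, c=0, d=0, e=0: formula gives 0, f = 0 ✓
  a=0, b=0, c=0, d=0, e=1: formula gives 1, f = 1 ✓
  a=0, b=0, c=0, d=1, e=0: formula gives 1, f = 1 ✓
  a=0, b=0, c=0, d=1, e=1: formula gives 1, f = 1 ✓
  a=0, b=0, c=1, d=0, e=0: formula gives 0, but f = 1 ✗
Since they disagree at (0,0,1,0,0), the expression is not a correct formula for f.

No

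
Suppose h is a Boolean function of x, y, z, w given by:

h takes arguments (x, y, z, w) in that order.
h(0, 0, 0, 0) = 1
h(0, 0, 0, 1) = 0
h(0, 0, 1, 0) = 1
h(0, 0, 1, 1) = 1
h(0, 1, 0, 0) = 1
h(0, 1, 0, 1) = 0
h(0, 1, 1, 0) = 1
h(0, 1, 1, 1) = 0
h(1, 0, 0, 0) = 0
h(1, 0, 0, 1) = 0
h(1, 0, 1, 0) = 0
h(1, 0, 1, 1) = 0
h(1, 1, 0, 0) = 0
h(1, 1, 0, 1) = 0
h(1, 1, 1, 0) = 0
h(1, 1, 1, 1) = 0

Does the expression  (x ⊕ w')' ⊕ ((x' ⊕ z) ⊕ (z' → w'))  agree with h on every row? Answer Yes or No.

No

Test each input against both h and the formula:
  x=0, y=0, z=0, w=0: formula gives 0, but h = 1 ✗
Row (0,0,0,0) is a counterexample, so the formula is not equivalent to h.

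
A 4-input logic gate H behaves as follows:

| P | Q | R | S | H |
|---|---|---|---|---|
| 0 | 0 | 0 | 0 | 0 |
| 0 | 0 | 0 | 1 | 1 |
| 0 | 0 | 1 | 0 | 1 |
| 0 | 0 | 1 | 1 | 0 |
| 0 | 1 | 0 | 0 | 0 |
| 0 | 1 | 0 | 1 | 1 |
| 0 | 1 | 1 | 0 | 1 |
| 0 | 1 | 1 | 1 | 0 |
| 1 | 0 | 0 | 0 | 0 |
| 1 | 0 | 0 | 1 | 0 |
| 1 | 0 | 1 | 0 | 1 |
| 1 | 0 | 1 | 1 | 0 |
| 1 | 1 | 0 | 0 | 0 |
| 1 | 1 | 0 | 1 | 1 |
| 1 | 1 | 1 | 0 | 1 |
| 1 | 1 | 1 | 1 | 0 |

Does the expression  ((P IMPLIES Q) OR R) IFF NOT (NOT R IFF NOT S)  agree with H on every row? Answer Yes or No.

Check the formula against H row by row:
  P=0, Q=0, R=0, S=0: formula gives 0, H = 0 ✓
  P=0, Q=0, R=0, S=1: formula gives 1, H = 1 ✓
  P=0, Q=0, R=1, S=0: formula gives 1, H = 1 ✓
  P=0, Q=0, R=1, S=1: formula gives 0, H = 0 ✓
  …
  P=1, Q=0, R=0, S=0: formula gives 1, but H = 0 ✗
Row (1,0,0,0) is a counterexample, so the formula is not equivalent to H.

No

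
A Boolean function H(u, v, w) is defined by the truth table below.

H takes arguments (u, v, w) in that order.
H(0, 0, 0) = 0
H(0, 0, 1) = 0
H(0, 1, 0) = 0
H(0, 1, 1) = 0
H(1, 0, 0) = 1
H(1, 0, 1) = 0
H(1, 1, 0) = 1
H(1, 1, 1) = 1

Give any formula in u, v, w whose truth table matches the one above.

H=1 on 3 inputs: (1,0,0), (1,1,0), (1,1,1). Reading each as a conjunction of literals (u·¬v·¬w, u·v·¬w, u·v·w) and taking the OR gives the canonical DNF.

H(u, v, w) = (((u AND NOT v) AND NOT w) OR ((u AND v) AND NOT w)) OR ((u AND v) AND w)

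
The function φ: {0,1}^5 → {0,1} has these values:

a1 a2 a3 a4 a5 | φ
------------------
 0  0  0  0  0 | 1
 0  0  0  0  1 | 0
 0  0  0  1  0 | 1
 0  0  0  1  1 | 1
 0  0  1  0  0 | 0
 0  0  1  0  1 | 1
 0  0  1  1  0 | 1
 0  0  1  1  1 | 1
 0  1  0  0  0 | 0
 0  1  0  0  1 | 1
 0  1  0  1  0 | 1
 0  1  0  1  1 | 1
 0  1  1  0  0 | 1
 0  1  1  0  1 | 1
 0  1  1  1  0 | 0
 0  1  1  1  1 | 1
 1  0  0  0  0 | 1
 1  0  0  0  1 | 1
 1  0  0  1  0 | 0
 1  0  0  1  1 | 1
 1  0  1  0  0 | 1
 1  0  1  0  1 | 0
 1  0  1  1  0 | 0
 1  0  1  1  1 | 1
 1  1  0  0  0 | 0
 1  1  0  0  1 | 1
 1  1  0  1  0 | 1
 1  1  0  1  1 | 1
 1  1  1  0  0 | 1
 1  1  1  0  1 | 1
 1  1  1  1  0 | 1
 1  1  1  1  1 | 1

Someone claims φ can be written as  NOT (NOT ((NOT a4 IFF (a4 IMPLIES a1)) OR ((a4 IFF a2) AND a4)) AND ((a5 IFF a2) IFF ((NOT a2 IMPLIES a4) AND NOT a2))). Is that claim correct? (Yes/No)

No

Check the formula against φ row by row:
  a1=0, a2=0, a3=0, a4=0, a5=0: formula gives 1, φ = 1 ✓
  a1=0, a2=0, a3=0, a4=0, a5=1: formula gives 1, but φ = 0 ✗
Since they disagree at (0,0,0,0,1), the expression is not a correct formula for φ.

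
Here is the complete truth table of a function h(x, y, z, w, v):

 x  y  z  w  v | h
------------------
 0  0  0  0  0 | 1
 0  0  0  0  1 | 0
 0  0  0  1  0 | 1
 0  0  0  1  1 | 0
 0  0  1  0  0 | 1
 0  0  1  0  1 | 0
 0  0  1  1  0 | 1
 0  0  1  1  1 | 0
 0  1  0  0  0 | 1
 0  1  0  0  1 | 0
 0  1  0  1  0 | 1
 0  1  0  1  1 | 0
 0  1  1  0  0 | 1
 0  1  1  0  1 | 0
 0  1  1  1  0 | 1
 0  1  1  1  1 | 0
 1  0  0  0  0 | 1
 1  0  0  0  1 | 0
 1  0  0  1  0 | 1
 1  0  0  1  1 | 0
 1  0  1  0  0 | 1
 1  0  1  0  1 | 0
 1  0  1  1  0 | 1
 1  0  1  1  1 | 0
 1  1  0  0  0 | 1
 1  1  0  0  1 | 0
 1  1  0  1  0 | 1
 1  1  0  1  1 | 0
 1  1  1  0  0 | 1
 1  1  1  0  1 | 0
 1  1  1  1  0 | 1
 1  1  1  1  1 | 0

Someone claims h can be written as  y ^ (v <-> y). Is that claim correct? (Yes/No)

Yes

Test each input against both h and the formula:
  x=0, y=0, z=0, w=0, v=0: formula gives 1, h = 1 ✓
  x=0, y=0, z=0, w=0, v=1: formula gives 0, h = 0 ✓
  x=0, y=0, z=0, w=1, v=0: formula gives 1, h = 1 ✓
  x=0, y=0, z=0, w=1, v=1: formula gives 0, h = 0 ✓
  …and likewise for the remaining 28 rows.
Every row agrees, so the formula is equivalent.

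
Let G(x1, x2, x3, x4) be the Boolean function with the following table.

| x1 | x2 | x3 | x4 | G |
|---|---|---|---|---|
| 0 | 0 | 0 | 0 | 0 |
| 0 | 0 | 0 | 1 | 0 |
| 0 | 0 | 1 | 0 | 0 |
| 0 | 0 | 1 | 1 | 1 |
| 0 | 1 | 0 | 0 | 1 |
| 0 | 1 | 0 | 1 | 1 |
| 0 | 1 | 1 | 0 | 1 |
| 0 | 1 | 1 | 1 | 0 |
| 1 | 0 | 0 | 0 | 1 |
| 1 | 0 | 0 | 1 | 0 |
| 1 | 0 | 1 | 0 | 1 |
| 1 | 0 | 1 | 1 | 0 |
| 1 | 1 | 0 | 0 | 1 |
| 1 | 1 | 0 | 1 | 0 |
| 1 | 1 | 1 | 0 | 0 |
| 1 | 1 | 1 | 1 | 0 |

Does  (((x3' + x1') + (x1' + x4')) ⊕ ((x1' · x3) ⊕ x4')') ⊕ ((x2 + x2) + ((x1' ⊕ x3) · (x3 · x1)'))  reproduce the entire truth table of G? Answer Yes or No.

Evaluate (((x3' + x1') + (x1' + x4')) ⊕ ((x1' · x3) ⊕ x4')') ⊕ ((x2 + x2) + ((x1' ⊕ x3) · (x3 · x1)')) on each row and compare to G:
  x1=0, x2=0, x3=0, x4=0: formula gives 0, G = 0 ✓
  x1=0, x2=0, x3=0, x4=1: formula gives 1, but G = 0 ✗
Row (0,0,0,1) is a counterexample, so the formula is not equivalent to G.

No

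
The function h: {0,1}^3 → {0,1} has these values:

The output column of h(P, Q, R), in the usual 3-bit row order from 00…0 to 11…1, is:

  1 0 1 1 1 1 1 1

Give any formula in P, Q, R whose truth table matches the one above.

Only row (0,0,1) gives 0. So h is 1 everywhere except there — the complement of the minterm ¬P·¬Q·R.

h(P, Q, R) = ¬((¬P ∧ ¬Q) ∧ R)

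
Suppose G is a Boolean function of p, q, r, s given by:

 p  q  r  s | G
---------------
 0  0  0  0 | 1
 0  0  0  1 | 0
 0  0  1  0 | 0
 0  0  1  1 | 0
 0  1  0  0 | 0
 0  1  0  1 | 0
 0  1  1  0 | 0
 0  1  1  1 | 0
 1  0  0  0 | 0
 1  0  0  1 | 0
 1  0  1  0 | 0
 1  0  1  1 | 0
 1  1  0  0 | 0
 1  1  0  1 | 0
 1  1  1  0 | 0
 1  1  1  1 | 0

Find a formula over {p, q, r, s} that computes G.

G(p, q, r, s) = NOT (((p OR q) OR r) OR s)

The output is 1 only when every input is 0 — NOR of all inputs.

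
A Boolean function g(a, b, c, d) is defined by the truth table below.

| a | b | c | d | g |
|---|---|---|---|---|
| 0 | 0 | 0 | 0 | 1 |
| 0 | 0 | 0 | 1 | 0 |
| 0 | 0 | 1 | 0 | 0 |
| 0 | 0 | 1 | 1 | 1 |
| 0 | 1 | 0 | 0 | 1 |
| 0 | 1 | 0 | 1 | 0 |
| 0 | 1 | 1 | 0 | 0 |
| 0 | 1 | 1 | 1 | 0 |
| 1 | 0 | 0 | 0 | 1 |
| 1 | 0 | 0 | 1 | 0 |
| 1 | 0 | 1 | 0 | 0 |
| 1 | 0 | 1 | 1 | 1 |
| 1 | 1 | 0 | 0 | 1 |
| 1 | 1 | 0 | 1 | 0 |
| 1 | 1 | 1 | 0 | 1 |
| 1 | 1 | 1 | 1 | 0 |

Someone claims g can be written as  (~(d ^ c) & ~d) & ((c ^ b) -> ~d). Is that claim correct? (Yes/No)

No

Check the formula against g row by row:
  a=0, b=0, c=0, d=0: formula gives 1, g = 1 ✓
  a=0, b=0, c=0, d=1: formula gives 0, g = 0 ✓
  a=0, b=0, c=1, d=0: formula gives 0, g = 0 ✓
  a=0, b=0, c=1, d=1: formula gives 0, but g = 1 ✗
A single disagreement suffices: at (0,0,1,1) they differ, so the formula does not compute g.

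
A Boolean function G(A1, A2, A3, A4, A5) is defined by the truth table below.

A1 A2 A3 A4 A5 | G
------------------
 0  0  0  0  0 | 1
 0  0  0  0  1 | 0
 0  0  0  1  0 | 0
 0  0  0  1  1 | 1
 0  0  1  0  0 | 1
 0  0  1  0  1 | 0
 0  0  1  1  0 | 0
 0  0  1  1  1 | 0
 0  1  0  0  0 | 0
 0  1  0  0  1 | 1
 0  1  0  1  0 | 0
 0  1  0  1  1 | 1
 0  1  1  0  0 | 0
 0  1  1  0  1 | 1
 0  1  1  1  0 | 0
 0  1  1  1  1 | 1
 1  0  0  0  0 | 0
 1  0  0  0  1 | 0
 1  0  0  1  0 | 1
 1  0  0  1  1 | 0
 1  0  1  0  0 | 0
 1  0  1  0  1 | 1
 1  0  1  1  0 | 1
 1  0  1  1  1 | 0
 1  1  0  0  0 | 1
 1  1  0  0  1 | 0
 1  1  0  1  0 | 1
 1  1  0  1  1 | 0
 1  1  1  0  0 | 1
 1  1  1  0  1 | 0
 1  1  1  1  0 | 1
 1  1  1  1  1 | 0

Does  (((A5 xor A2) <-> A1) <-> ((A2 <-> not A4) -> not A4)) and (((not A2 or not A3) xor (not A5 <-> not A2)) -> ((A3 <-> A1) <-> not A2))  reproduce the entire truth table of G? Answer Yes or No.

Yes

Evaluate (((A5 xor A2) <-> A1) <-> ((A2 <-> not A4) -> not A4)) and (((not A2 or not A3) xor (not A5 <-> not A2)) -> ((A3 <-> A1) <-> not A2)) on each row and compare to G:
  A1=0, A2=0, A3=0, A4=0, A5=0: formula gives 1, G = 1 ✓
  A1=0, A2=0, A3=0, A4=0, A5=1: formula gives 0, G = 0 ✓
  A1=0, A2=0, A3=0, A4=1, A5=0: formula gives 0, G = 0 ✓
  A1=0, A2=0, A3=0, A4=1, A5=1: formula gives 1, G = 1 ✓
  …and likewise for the remaining 28 rows.
All 32 rows match — the expression computes G exactly.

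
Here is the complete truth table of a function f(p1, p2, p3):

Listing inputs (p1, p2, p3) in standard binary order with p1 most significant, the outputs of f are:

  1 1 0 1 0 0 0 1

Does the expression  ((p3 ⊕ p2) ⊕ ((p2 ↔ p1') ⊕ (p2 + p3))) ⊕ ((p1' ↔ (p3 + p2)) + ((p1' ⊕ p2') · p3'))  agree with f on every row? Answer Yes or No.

No

Check the formula against f row by row:
  p1=0, p2=0, p3=0: formula gives 0, but f = 1 ✗
A single disagreement suffices: at (0,0,0) they differ, so the formula does not compute f.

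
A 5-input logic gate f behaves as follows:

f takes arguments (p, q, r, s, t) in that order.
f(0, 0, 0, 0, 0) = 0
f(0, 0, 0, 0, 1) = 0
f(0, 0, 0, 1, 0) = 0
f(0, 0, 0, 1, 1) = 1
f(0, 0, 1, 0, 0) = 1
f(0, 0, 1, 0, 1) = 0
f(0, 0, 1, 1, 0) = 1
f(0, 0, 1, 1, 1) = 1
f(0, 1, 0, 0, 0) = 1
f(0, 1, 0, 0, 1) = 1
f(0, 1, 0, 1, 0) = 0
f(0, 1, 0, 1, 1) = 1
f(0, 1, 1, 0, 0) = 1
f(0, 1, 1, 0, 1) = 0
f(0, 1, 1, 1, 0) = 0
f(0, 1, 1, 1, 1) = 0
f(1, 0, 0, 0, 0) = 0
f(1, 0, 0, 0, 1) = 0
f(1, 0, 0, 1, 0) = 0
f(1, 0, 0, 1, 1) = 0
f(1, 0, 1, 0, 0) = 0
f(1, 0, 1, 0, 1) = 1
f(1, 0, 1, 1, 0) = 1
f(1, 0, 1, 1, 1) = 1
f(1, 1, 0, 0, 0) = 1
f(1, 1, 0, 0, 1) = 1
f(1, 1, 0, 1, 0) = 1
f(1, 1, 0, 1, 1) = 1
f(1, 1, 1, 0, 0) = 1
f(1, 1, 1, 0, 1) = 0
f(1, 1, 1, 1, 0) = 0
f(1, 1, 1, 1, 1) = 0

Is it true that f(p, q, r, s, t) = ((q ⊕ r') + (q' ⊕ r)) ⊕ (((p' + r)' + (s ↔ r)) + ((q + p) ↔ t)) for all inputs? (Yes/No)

Test each input against both f and the formula:
  p=0, q=0, r=0, s=0, t=0: formula gives 0, f = 0 ✓
  p=0, q=0, r=0, s=0, t=1: formula gives 0, f = 0 ✓
  p=0, q=0, r=0, s=1, t=0: formula gives 0, f = 0 ✓
  p=0, q=0, r=0, s=1, t=1: formula gives 1, f = 1 ✓
  …and likewise for the remaining 28 rows.
No disagreement on any input; they are logically equivalent.

Yes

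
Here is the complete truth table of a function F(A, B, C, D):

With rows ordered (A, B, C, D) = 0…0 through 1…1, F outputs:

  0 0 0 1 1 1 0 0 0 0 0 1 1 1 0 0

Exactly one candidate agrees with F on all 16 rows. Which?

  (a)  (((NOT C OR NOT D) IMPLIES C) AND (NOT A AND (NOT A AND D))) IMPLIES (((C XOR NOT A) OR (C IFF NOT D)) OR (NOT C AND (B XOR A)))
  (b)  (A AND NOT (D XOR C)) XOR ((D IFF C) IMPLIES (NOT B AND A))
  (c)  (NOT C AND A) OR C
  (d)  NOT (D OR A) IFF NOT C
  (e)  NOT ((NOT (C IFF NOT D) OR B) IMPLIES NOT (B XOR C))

(a) fails at (0,0,0,0): the formula yields 1, F is 0.
(b) fails at (0,0,0,1): the formula yields 1, F is 0.
(c) fails at (0,0,1,0): the formula yields 1, F is 0.
(d) fails at (0,0,0,0): the formula yields 1, F is 0.
(e) is the remaining candidate, and it agrees with F on all 16 inputs.

e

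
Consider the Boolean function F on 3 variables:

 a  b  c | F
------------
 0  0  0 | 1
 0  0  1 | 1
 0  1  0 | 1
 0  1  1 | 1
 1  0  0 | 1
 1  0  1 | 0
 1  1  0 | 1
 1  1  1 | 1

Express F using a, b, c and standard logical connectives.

F(a, b, c) = not ((a and not b) and c)

F is 0 on exactly one input, (1,0,1), whose minterm is a·¬b·c. So F is the negation of that single conjunction.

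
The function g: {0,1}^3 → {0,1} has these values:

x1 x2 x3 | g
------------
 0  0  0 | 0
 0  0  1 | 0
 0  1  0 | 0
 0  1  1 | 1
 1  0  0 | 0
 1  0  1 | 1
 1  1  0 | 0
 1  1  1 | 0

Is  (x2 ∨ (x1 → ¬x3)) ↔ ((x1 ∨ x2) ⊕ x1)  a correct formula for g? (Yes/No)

Test each input against both g and the formula:
  x1=0, x2=0, x3=0: formula gives 0, g = 0 ✓
  x1=0, x2=0, x3=1: formula gives 0, g = 0 ✓
  x1=0, x2=1, x3=0: formula gives 1, but g = 0 ✗
Since they disagree at (0,1,0), the expression is not a correct formula for g.

No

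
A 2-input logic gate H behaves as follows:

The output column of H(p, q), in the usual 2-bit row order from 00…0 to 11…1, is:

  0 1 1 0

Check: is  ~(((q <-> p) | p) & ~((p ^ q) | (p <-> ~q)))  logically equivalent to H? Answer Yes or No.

Test each input against both H and the formula:
  p=0, q=0: formula gives 0, H = 0 ✓
  p=0, q=1: formula gives 1, H = 1 ✓
  p=1, q=0: formula gives 1, H = 1 ✓
  p=1, q=1: formula gives 0, H = 0 ✓
No disagreement on any input; they are logically equivalent.

Yes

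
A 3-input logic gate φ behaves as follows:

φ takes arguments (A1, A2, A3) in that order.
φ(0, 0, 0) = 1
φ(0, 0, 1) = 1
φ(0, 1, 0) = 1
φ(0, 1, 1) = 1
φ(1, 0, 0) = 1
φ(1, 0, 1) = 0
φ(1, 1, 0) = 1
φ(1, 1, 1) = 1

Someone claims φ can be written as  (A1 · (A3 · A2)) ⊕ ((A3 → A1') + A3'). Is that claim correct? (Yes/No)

Evaluate (A1 · (A3 · A2)) ⊕ ((A3 → A1') + A3') on each row and compare to φ:
  A1=0, A2=0, A3=0: formula gives 1, φ = 1 ✓
  A1=0, A2=0, A3=1: formula gives 1, φ = 1 ✓
  A1=0, A2=1, A3=0: formula gives 1, φ = 1 ✓
  A1=0, A2=1, A3=1: formula gives 1, φ = 1 ✓
  A1=1, A2=0, A3=0: formula gives 1, φ = 1 ✓
  …and likewise for the remaining 3 rows.
Every row agrees, so the formula is equivalent.

Yes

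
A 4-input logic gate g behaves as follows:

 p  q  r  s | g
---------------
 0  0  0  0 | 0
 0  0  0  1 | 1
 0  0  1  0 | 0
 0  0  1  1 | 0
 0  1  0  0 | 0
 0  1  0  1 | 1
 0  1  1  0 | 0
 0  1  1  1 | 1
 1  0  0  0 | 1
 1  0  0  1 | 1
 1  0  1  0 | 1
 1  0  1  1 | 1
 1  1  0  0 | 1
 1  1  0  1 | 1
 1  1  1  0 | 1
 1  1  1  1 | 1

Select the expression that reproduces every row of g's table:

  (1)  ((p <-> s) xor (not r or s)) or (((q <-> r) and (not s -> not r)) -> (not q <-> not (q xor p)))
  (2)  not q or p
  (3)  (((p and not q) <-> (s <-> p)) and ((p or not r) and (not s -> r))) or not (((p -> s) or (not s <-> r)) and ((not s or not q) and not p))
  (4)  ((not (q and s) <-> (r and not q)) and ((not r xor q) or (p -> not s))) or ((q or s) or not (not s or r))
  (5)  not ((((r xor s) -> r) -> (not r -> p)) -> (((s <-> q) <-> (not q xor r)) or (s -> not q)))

(1) disagrees with g on (0,0,0,0) (formula → 1, table → 0); rule it out.
(2) disagrees with g on (0,0,0,0) (formula → 1, table → 0); rule it out.
(4) disagrees with g on (0,0,1,0) (formula → 1, table → 0); rule it out.
(5) disagrees with g on (0,0,0,1) (formula → 0, table → 1); rule it out.
(3) is the remaining candidate, and it agrees with g on all 16 inputs.

3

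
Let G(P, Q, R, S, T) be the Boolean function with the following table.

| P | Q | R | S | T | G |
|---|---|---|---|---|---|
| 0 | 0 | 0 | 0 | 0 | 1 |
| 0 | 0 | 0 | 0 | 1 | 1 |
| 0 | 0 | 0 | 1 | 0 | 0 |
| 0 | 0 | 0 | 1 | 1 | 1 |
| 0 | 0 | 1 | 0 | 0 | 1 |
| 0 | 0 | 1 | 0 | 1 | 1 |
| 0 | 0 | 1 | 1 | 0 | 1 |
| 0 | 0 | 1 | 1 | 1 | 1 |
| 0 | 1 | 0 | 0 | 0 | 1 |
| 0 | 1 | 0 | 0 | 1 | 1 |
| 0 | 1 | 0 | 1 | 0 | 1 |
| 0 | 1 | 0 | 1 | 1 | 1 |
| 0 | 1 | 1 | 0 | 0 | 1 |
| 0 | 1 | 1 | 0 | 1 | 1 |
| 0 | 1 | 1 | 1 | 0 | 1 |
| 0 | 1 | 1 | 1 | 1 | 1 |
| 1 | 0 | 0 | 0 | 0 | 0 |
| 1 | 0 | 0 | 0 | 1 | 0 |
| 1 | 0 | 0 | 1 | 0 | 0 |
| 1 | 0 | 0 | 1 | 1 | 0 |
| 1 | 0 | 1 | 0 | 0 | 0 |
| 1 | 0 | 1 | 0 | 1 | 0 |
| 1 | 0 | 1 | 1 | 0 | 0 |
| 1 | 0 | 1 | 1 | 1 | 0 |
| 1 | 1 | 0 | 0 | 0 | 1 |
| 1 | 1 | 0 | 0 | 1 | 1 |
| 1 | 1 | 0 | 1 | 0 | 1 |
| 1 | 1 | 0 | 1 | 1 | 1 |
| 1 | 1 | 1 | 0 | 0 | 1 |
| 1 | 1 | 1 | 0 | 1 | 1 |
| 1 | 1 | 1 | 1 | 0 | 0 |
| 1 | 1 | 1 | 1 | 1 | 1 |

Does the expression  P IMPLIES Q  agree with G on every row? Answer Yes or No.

Test each input against both G and the formula:
  P=0, Q=0, R=0, S=0, T=0: formula gives 1, G = 1 ✓
  P=0, Q=0, R=0, S=0, T=1: formula gives 1, G = 1 ✓
  P=0, Q=0, R=0, S=1, T=0: formula gives 1, but G = 0 ✗
Since they disagree at (0,0,0,1,0), the expression is not a correct formula for G.

No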